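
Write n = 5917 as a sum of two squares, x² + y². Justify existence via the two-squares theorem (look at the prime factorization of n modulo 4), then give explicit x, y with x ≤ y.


Step 1: Factor n = 5917 = 61 · 97.
Step 2: Check the mod-4 condition on each prime factor: 61 ≡ 1 (mod 4), exponent 1; 97 ≡ 1 (mod 4), exponent 1.
All primes ≡ 3 (mod 4) appear to even exponent (or don't appear), so by the two-squares theorem n IS expressible as a sum of two squares.
Step 3: Build a representation. Here n = 61 · 97 is a product of primes ≡ 1 (mod 4). Each prime p ≡ 1 (mod 4) is itself a sum of two squares; find a² by testing p − a² for a perfect square:
  61: 61 − 1² = 60, 61 − 2² = 57, 61 − 3² = 52, 61 − 4² = 45, 61 − 5² = 36 = 6² ⇒ 61 = 5² + 6².
  97: 97 − 1² = 96, 97 − 2² = 93, 97 − 3² = 88, 97 − 4² = 81 = 9² ⇒ 97 = 4² + 9².
  Combine using the Brahmagupta–Fibonacci identity (a² + b²)(c² + d²) = (ac − bd)² + (ad + bc)² = (ac + bd)² + (ad − bc)²:
  61 · 97 = 5917: from (5² + 6²)(4² + 9²), take (5·4 − 6·9, 5·9 + 6·4) = (20 − 54, 45 + 24) = (-34, 69); dropping signs (only squares matter) gives (34, 69); check 34² + 69² = 1156 + 4761 = 5917 ✓.
Step 4: Order so x ≤ y and verify: 34² + 69² = 1156 + 4761 = 5917 = n. ✓

n = 5917 = 34² + 69² (one valid representation with x ≤ y).


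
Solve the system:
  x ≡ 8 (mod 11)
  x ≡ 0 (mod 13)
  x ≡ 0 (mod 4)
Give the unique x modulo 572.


Moduli 11, 13, 4 are pairwise coprime; by CRT there is a unique solution modulo M = 11 · 13 · 4 = 572.
Solve pairwise, accumulating the modulus:
  Start with x ≡ 8 (mod 11).
  Combine with x ≡ 0 (mod 13): since gcd(11, 13) = 1, we get a unique residue mod 143.
    Write x = 8 + 11·t and substitute into x ≡ 0 (mod 13): 11·t ≡ 0 − 8 = -8 (mod 13).
    Reduce coefficients mod 13: 11·t ≡ 5 (mod 13).
    The inverse of 11 mod 13 is 6 (since 11·6 = 66 = 5·13 + 1), so t ≡ 6·5 = 30 ≡ 4 (mod 13).
    Then x = 8 + 11·4 = 52, valid modulo lcm(11, 13) = 143: x ≡ 52 (mod 143).
  Combine with x ≡ 0 (mod 4): since gcd(143, 4) = 1, we get a unique residue mod 572.
    Write x = 52 + 143·t and substitute into x ≡ 0 (mod 4): 143·t ≡ 0 − 52 = -52 (mod 4).
    Reduce coefficients mod 4: 3·t ≡ 0 (mod 4).
    The inverse of 3 mod 4 is 3 (since 3·3 = 9 = 2·4 + 1), so t ≡ 3·0 = 0 ≡ 0 (mod 4).
    Then x = 52 + 143·0 = 52, valid modulo lcm(143, 4) = 572: x ≡ 52 (mod 572).
Verify: 52 mod 11 = 8 ✓, 52 mod 13 = 0 ✓, 52 mod 4 = 0 ✓.

x ≡ 52 (mod 572).


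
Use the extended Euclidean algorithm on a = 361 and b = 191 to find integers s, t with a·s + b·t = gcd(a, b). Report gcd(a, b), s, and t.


Euclidean algorithm on (361, 191) — divide until remainder is 0:
  361 = 1 · 191 + 170
  191 = 1 · 170 + 21
  170 = 8 · 21 + 2
  21 = 10 · 2 + 1
  2 = 2 · 1 + 0
gcd(361, 191) = 1.
Track Bezout coefficients alongside the remainders: start with r₀ = 361 = a·1 + b·0 (s = 1, t = 0) and r₁ = 191 = a·0 + b·1 (s = 0, t = 1); each new remainder r_{k+1} = r_{k-1} − q_k·r_k inherits s_{k+1} = s_{k-1} − q_k·s_k, t_{k+1} = t_{k-1} − q_k·t_k, so r_k = a·s_k + b·t_k at every step:
  q = 1: r = 170, s = 1 − 1·0 = 1, t = 0 − 1·1 = -1  (check: 361·1 + 191·(-1) = 170)
  q = 1: r = 21, s = 0 − 1·1 = -1, t = 1 − 1·(-1) = 2  (check: 361·(-1) + 191·2 = 21)
  q = 8: r = 2, s = 1 − 8·(-1) = 9, t = -1 − 8·2 = -17  (check: 361·9 + 191·(-17) = 2)
  q = 10: r = 1, s = -1 − 10·9 = -91, t = 2 − 10·(-17) = 172  (check: 361·(-91) + 191·172 = 1)
The row with r = 1 (the gcd) gives the Bezout coefficients s = -91, t = 172.
Result: 361 · (-91) + 191 · (172) = 1.

gcd(361, 191) = 1; s = -91, t = 172 (check: 361·(-91) + 191·172 = 1).


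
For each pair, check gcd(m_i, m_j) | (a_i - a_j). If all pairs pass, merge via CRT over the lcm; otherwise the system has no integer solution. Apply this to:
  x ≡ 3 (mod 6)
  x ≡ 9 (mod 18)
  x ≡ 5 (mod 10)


Moduli 6, 18, 10 are not pairwise coprime, so CRT works modulo lcm(m_i) when all pairwise compatibility conditions hold.
Pairwise compatibility: gcd(m_i, m_j) must divide a_i - a_j for every pair.
Merge one congruence at a time:
  Start: x ≡ 3 (mod 6).
  Combine with x ≡ 9 (mod 18): gcd(6, 18) = 6; 9 - 3 = 6, which IS divisible by 6, so compatible.
    Write x = 3 + 6·t and substitute into x ≡ 9 (mod 18): 6·t ≡ 9 − 3 = 6 (mod 18).
    Divide the congruence (and modulus) by g = 6: 1·t ≡ 1 (mod 3).
    So t ≡ 1 (mod 3).
    Then x = 3 + 6·1 = 9, valid modulo lcm(6, 18) = 18: x ≡ 9 (mod 18).
  Combine with x ≡ 5 (mod 10): gcd(18, 10) = 2; 5 - 9 = -4, which IS divisible by 2, so compatible.
    Write x = 9 + 18·t and substitute into x ≡ 5 (mod 10): 18·t ≡ 5 − 9 = -4 (mod 10).
    Divide the congruence (and modulus) by g = 2: 9·t ≡ -2 (mod 5).
    Reduce coefficients mod 5: 4·t ≡ 3 (mod 5).
    The inverse of 4 mod 5 is 4 (since 4·4 = 16 = 3·5 + 1), so t ≡ 4·3 = 12 ≡ 2 (mod 5).
    Then x = 9 + 18·2 = 45, valid modulo lcm(18, 10) = 90: x ≡ 45 (mod 90).
Verify: 45 mod 6 = 3, 45 mod 18 = 9, 45 mod 10 = 5.

x ≡ 45 (mod 90).


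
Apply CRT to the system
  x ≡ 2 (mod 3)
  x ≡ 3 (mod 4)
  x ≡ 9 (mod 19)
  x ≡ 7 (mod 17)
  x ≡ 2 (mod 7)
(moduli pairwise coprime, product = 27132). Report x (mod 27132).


Product of moduli M = 3 · 4 · 19 · 17 · 7 = 27132.
Merge one congruence at a time:
  Start: x ≡ 2 (mod 3).
  Combine with x ≡ 3 (mod 4); new modulus lcm = 12.
    Write x = 2 + 3·t and substitute into x ≡ 3 (mod 4): 3·t ≡ 3 − 2 = 1 (mod 4).
    The inverse of 3 mod 4 is 3 (since 3·3 = 9 = 2·4 + 1), so t ≡ 3·1 = 3 ≡ 3 (mod 4).
    Then x = 2 + 3·3 = 11, valid modulo lcm(3, 4) = 12: x ≡ 11 (mod 12).
  Combine with x ≡ 9 (mod 19); new modulus lcm = 228.
    Write x = 11 + 12·t and substitute into x ≡ 9 (mod 19): 12·t ≡ 9 − 11 = -2 (mod 19).
    Reduce coefficients mod 19: 12·t ≡ 17 (mod 19).
    The inverse of 12 mod 19 is 8 (since 12·8 = 96 = 5·19 + 1), so t ≡ 8·17 = 136 ≡ 3 (mod 19).
    Then x = 11 + 12·3 = 47, valid modulo lcm(12, 19) = 228: x ≡ 47 (mod 228).
  Combine with x ≡ 7 (mod 17); new modulus lcm = 3876.
    Write x = 47 + 228·t and substitute into x ≡ 7 (mod 17): 228·t ≡ 7 − 47 = -40 (mod 17).
    Reduce coefficients mod 17: 7·t ≡ 11 (mod 17).
    The inverse of 7 mod 17 is 5 (since 7·5 = 35 = 2·17 + 1), so t ≡ 5·11 = 55 ≡ 4 (mod 17).
    Then x = 47 + 228·4 = 959, valid modulo lcm(228, 17) = 3876: x ≡ 959 (mod 3876).
  Combine with x ≡ 2 (mod 7); new modulus lcm = 27132.
    Write x = 959 + 3876·t and substitute into x ≡ 2 (mod 7): 3876·t ≡ 2 − 959 = -957 (mod 7).
    Reduce coefficients mod 7: 5·t ≡ 2 (mod 7).
    The inverse of 5 mod 7 is 3 (since 5·3 = 15 = 2·7 + 1), so t ≡ 3·2 = 6 ≡ 6 (mod 7).
    Then x = 959 + 3876·6 = 24215, valid modulo lcm(3876, 7) = 27132: x ≡ 24215 (mod 27132).
Verify against each original: 24215 mod 3 = 2, 24215 mod 4 = 3, 24215 mod 19 = 9, 24215 mod 17 = 7, 24215 mod 7 = 2.

x ≡ 24215 (mod 27132).


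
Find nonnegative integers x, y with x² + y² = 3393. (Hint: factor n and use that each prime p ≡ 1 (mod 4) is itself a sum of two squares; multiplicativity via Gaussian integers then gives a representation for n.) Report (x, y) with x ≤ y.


Step 1: Factor n = 3393 = 3^2 · 13 · 29.
Step 2: Check the mod-4 condition on each prime factor: 3 ≡ 3 (mod 4), exponent 2 (must be even); 13 ≡ 1 (mod 4), exponent 1; 29 ≡ 1 (mod 4), exponent 1.
All primes ≡ 3 (mod 4) appear to even exponent (or don't appear), so by the two-squares theorem n IS expressible as a sum of two squares.
Step 3: Build a representation. Group n = k² · m with k = 3 and m = 13 · 29 = 377 (a product of primes ≡ 1 (mod 4)); a representation of m scales to one of n via (k·x)² + (k·y)² = k²(x² + y²). Each prime p ≡ 1 (mod 4) is itself a sum of two squares; find a² by testing p − a² for a perfect square:
  13: 13 − 1² = 12, 13 − 2² = 9 = 3² ⇒ 13 = 2² + 3².
  29: 29 − 1² = 28, 29 − 2² = 25 = 5² ⇒ 29 = 2² + 5².
  Combine using the Brahmagupta–Fibonacci identity (a² + b²)(c² + d²) = (ac − bd)² + (ad + bc)² = (ac + bd)² + (ad − bc)²:
  13 · 29 = 377: from (2² + 3²)(2² + 5²), take (2·2 − 3·5, 2·5 + 3·2) = (4 − 15, 10 + 6) = (-11, 16); dropping signs (only squares matter) gives (11, 16); check 11² + 16² = 121 + 256 = 377 ✓.
  Scale by k = 3: (3·11, 3·16) = (33, 48).
Step 4: Order so x ≤ y and verify: 33² + 48² = 1089 + 2304 = 3393 = n. ✓

n = 3393 = 33² + 48² (one valid representation with x ≤ y).


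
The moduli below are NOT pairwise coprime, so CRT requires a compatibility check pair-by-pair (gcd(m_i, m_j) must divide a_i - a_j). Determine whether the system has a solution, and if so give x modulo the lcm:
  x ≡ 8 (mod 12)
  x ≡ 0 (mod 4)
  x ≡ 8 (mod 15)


Moduli 12, 4, 15 are not pairwise coprime, so CRT works modulo lcm(m_i) when all pairwise compatibility conditions hold.
Pairwise compatibility: gcd(m_i, m_j) must divide a_i - a_j for every pair.
Merge one congruence at a time:
  Start: x ≡ 8 (mod 12).
  Combine with x ≡ 0 (mod 4): gcd(12, 4) = 4; 0 - 8 = -8, which IS divisible by 4, so compatible.
    Write x = 8 + 12·t and substitute into x ≡ 0 (mod 4): 12·t ≡ 0 − 8 = -8 (mod 4).
    Divide the congruence (and modulus) by g = 4: 3·t ≡ -2 (mod 1).
    Modulo 1 every t works; take t = 0.
    Then x = 8 + 12·0 = 8, valid modulo lcm(12, 4) = 12: x ≡ 8 (mod 12).
  Combine with x ≡ 8 (mod 15): gcd(12, 15) = 3; 8 - 8 = 0, which IS divisible by 3, so compatible.
    Write x = 8 + 12·t and substitute into x ≡ 8 (mod 15): 12·t ≡ 8 − 8 = 0 (mod 15).
    Divide the congruence (and modulus) by g = 3: 4·t ≡ 0 (mod 5).
    The inverse of 4 mod 5 is 4 (since 4·4 = 16 = 3·5 + 1), so t ≡ 4·0 = 0 ≡ 0 (mod 5).
    Then x = 8 + 12·0 = 8, valid modulo lcm(12, 15) = 60: x ≡ 8 (mod 60).
Verify: 8 mod 12 = 8, 8 mod 4 = 0, 8 mod 15 = 8.

x ≡ 8 (mod 60).


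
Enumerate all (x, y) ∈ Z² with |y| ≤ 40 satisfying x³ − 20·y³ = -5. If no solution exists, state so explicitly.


The equation is x³ - 20y³ = -5. For fixed y, x³ = 20·y³ − 5, so a solution requires the RHS to be a perfect cube.
Strategy: iterate y from -40 to 40, compute RHS = 20·y³ − 5, and check whether it is a (positive or negative) perfect cube.
Check small values of y:
  y = 0: RHS = -5 is not a perfect cube.
  y = 1: RHS = 15 is not a perfect cube.
  y = -1: RHS = -25 is not a perfect cube.
  y = 2: RHS = 155 is not a perfect cube.
  y = -2: RHS = -165 is not a perfect cube.
  y = 3: RHS = 535 is not a perfect cube.
  y = -3: RHS = -545 is not a perfect cube.
Continuing the search up to |y| = 40 finds no solutions either.
No (x, y) in the scanned range satisfies the equation.

No integer solutions with |y| ≤ 40.


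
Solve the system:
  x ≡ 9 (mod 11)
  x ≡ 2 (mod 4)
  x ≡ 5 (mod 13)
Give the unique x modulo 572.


Moduli 11, 4, 13 are pairwise coprime; by CRT there is a unique solution modulo M = 11 · 4 · 13 = 572.
Solve pairwise, accumulating the modulus:
  Start with x ≡ 9 (mod 11).
  Combine with x ≡ 2 (mod 4): since gcd(11, 4) = 1, we get a unique residue mod 44.
    Write x = 9 + 11·t and substitute into x ≡ 2 (mod 4): 11·t ≡ 2 − 9 = -7 (mod 4).
    Reduce coefficients mod 4: 3·t ≡ 1 (mod 4).
    The inverse of 3 mod 4 is 3 (since 3·3 = 9 = 2·4 + 1), so t ≡ 3·1 = 3 ≡ 3 (mod 4).
    Then x = 9 + 11·3 = 42, valid modulo lcm(11, 4) = 44: x ≡ 42 (mod 44).
  Combine with x ≡ 5 (mod 13): since gcd(44, 13) = 1, we get a unique residue mod 572.
    Write x = 42 + 44·t and substitute into x ≡ 5 (mod 13): 44·t ≡ 5 − 42 = -37 (mod 13).
    Reduce coefficients mod 13: 5·t ≡ 2 (mod 13).
    The inverse of 5 mod 13 is 8 (since 5·8 = 40 = 3·13 + 1), so t ≡ 8·2 = 16 ≡ 3 (mod 13).
    Then x = 42 + 44·3 = 174, valid modulo lcm(44, 13) = 572: x ≡ 174 (mod 572).
Verify: 174 mod 11 = 9 ✓, 174 mod 4 = 2 ✓, 174 mod 13 = 5 ✓.

x ≡ 174 (mod 572).


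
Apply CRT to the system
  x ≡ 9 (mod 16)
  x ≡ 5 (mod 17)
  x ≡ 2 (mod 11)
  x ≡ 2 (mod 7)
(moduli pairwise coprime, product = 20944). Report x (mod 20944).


Product of moduli M = 16 · 17 · 11 · 7 = 20944.
Merge one congruence at a time:
  Start: x ≡ 9 (mod 16).
  Combine with x ≡ 5 (mod 17); new modulus lcm = 272.
    Write x = 9 + 16·t and substitute into x ≡ 5 (mod 17): 16·t ≡ 5 − 9 = -4 (mod 17).
    Reduce coefficients mod 17: 16·t ≡ 13 (mod 17).
    The inverse of 16 mod 17 is 16 (since 16·16 = 256 = 15·17 + 1), so t ≡ 16·13 = 208 ≡ 4 (mod 17).
    Then x = 9 + 16·4 = 73, valid modulo lcm(16, 17) = 272: x ≡ 73 (mod 272).
  Combine with x ≡ 2 (mod 11); new modulus lcm = 2992.
    Write x = 73 + 272·t and substitute into x ≡ 2 (mod 11): 272·t ≡ 2 − 73 = -71 (mod 11).
    Reduce coefficients mod 11: 8·t ≡ 6 (mod 11).
    The inverse of 8 mod 11 is 7 (since 8·7 = 56 = 5·11 + 1), so t ≡ 7·6 = 42 ≡ 9 (mod 11).
    Then x = 73 + 272·9 = 2521, valid modulo lcm(272, 11) = 2992: x ≡ 2521 (mod 2992).
  Combine with x ≡ 2 (mod 7); new modulus lcm = 20944.
    Write x = 2521 + 2992·t and substitute into x ≡ 2 (mod 7): 2992·t ≡ 2 − 2521 = -2519 (mod 7).
    Reduce coefficients mod 7: 3·t ≡ 1 (mod 7).
    The inverse of 3 mod 7 is 5 (since 3·5 = 15 = 2·7 + 1), so t ≡ 5·1 = 5 ≡ 5 (mod 7).
    Then x = 2521 + 2992·5 = 17481, valid modulo lcm(2992, 7) = 20944: x ≡ 17481 (mod 20944).
Verify against each original: 17481 mod 16 = 9, 17481 mod 17 = 5, 17481 mod 11 = 2, 17481 mod 7 = 2.

x ≡ 17481 (mod 20944).


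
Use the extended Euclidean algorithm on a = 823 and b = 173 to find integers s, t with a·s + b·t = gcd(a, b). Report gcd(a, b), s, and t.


Euclidean algorithm on (823, 173) — divide until remainder is 0:
  823 = 4 · 173 + 131
  173 = 1 · 131 + 42
  131 = 3 · 42 + 5
  42 = 8 · 5 + 2
  5 = 2 · 2 + 1
  2 = 2 · 1 + 0
gcd(823, 173) = 1.
Track Bezout coefficients alongside the remainders: start with r₀ = 823 = a·1 + b·0 (s = 1, t = 0) and r₁ = 173 = a·0 + b·1 (s = 0, t = 1); each new remainder r_{k+1} = r_{k-1} − q_k·r_k inherits s_{k+1} = s_{k-1} − q_k·s_k, t_{k+1} = t_{k-1} − q_k·t_k, so r_k = a·s_k + b·t_k at every step:
  q = 4: r = 131, s = 1 − 4·0 = 1, t = 0 − 4·1 = -4  (check: 823·1 + 173·(-4) = 131)
  q = 1: r = 42, s = 0 − 1·1 = -1, t = 1 − 1·(-4) = 5  (check: 823·(-1) + 173·5 = 42)
  q = 3: r = 5, s = 1 − 3·(-1) = 4, t = -4 − 3·5 = -19  (check: 823·4 + 173·(-19) = 5)
  q = 8: r = 2, s = -1 − 8·4 = -33, t = 5 − 8·(-19) = 157  (check: 823·(-33) + 173·157 = 2)
  q = 2: r = 1, s = 4 − 2·(-33) = 70, t = -19 − 2·157 = -333  (check: 823·70 + 173·(-333) = 1)
The row with r = 1 (the gcd) gives the Bezout coefficients s = 70, t = -333.
Result: 823 · (70) + 173 · (-333) = 1.

gcd(823, 173) = 1; s = 70, t = -333 (check: 823·70 + 173·(-333) = 1).


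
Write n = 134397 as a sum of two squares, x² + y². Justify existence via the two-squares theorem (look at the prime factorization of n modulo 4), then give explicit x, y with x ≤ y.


Step 1: Factor n = 134397 = 3^2 · 109 · 137.
Step 2: Check the mod-4 condition on each prime factor: 3 ≡ 3 (mod 4), exponent 2 (must be even); 109 ≡ 1 (mod 4), exponent 1; 137 ≡ 1 (mod 4), exponent 1.
All primes ≡ 3 (mod 4) appear to even exponent (or don't appear), so by the two-squares theorem n IS expressible as a sum of two squares.
Step 3: Build a representation. Group n = k² · m with k = 3 and m = 109 · 137 = 14933 (a product of primes ≡ 1 (mod 4)); a representation of m scales to one of n via (k·x)² + (k·y)² = k²(x² + y²). Each prime p ≡ 1 (mod 4) is itself a sum of two squares; find a² by testing p − a² for a perfect square:
  109: 109 − 1² = 108, 109 − 2² = 105, 109 − 3² = 100 = 10² ⇒ 109 = 3² + 10².
  137: 137 − 1² = 136, 137 − 2² = 133, 137 − 3² = 128, 137 − 4² = 121 = 11² ⇒ 137 = 4² + 11².
  Combine using the Brahmagupta–Fibonacci identity (a² + b²)(c² + d²) = (ac − bd)² + (ad + bc)² = (ac + bd)² + (ad − bc)²:
  109 · 137 = 14933: from (3² + 10²)(4² + 11²), take (3·4 − 10·11, 3·11 + 10·4) = (12 − 110, 33 + 40) = (-98, 73); dropping signs (only squares matter) gives (98, 73); check 98² + 73² = 9604 + 5329 = 14933 ✓.
  Scale by k = 3: (3·98, 3·73) = (294, 219).
Step 4: Order so x ≤ y and verify: 219² + 294² = 47961 + 86436 = 134397 = n. ✓

n = 134397 = 219² + 294² (one valid representation with x ≤ y).


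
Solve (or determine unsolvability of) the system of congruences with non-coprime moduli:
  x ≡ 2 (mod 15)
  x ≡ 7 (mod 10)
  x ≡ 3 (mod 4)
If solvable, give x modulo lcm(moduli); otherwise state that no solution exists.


Moduli 15, 10, 4 are not pairwise coprime, so CRT works modulo lcm(m_i) when all pairwise compatibility conditions hold.
Pairwise compatibility: gcd(m_i, m_j) must divide a_i - a_j for every pair.
Merge one congruence at a time:
  Start: x ≡ 2 (mod 15).
  Combine with x ≡ 7 (mod 10): gcd(15, 10) = 5; 7 - 2 = 5, which IS divisible by 5, so compatible.
    Write x = 2 + 15·t and substitute into x ≡ 7 (mod 10): 15·t ≡ 7 − 2 = 5 (mod 10).
    Divide the congruence (and modulus) by g = 5: 3·t ≡ 1 (mod 2).
    Reduce coefficients mod 2: 1·t ≡ 1 (mod 2).
    So t ≡ 1 (mod 2).
    Then x = 2 + 15·1 = 17, valid modulo lcm(15, 10) = 30: x ≡ 17 (mod 30).
  Combine with x ≡ 3 (mod 4): gcd(30, 4) = 2; 3 - 17 = -14, which IS divisible by 2, so compatible.
    Write x = 17 + 30·t and substitute into x ≡ 3 (mod 4): 30·t ≡ 3 − 17 = -14 (mod 4).
    Divide the congruence (and modulus) by g = 2: 15·t ≡ -7 (mod 2).
    Reduce coefficients mod 2: 1·t ≡ 1 (mod 2).
    So t ≡ 1 (mod 2).
    Then x = 17 + 30·1 = 47, valid modulo lcm(30, 4) = 60: x ≡ 47 (mod 60).
Verify: 47 mod 15 = 2, 47 mod 10 = 7, 47 mod 4 = 3.

x ≡ 47 (mod 60).


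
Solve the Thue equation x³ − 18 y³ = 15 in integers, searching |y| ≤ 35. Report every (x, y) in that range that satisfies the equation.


The equation is x³ - 18y³ = 15. For fixed y, x³ = 18·y³ + 15, so a solution requires the RHS to be a perfect cube.
Strategy: iterate y from -35 to 35, compute RHS = 18·y³ + 15, and check whether it is a (positive or negative) perfect cube.
Check small values of y:
  y = 0: RHS = 15 is not a perfect cube.
  y = 1: RHS = 33 is not a perfect cube.
  y = -1: RHS = -3 is not a perfect cube.
  y = 2: RHS = 159 is not a perfect cube.
  y = -2: RHS = -129 is not a perfect cube.
  y = 3: RHS = 501 is not a perfect cube.
  y = -3: RHS = -471 is not a perfect cube.
Continuing the search up to |y| = 35 finds no solutions either.
No (x, y) in the scanned range satisfies the equation.

No integer solutions with |y| ≤ 35.


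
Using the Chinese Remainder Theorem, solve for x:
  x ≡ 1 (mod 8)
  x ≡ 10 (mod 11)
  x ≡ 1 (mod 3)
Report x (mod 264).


Moduli 8, 11, 3 are pairwise coprime; by CRT there is a unique solution modulo M = 8 · 11 · 3 = 264.
Solve pairwise, accumulating the modulus:
  Start with x ≡ 1 (mod 8).
  Combine with x ≡ 10 (mod 11): since gcd(8, 11) = 1, we get a unique residue mod 88.
    Write x = 1 + 8·t and substitute into x ≡ 10 (mod 11): 8·t ≡ 10 − 1 = 9 (mod 11).
    The inverse of 8 mod 11 is 7 (since 8·7 = 56 = 5·11 + 1), so t ≡ 7·9 = 63 ≡ 8 (mod 11).
    Then x = 1 + 8·8 = 65, valid modulo lcm(8, 11) = 88: x ≡ 65 (mod 88).
  Combine with x ≡ 1 (mod 3): since gcd(88, 3) = 1, we get a unique residue mod 264.
    Write x = 65 + 88·t and substitute into x ≡ 1 (mod 3): 88·t ≡ 1 − 65 = -64 (mod 3).
    Reduce coefficients mod 3: 1·t ≡ 2 (mod 3).
    So t ≡ 2 (mod 3).
    Then x = 65 + 88·2 = 241, valid modulo lcm(88, 3) = 264: x ≡ 241 (mod 264).
Verify: 241 mod 8 = 1 ✓, 241 mod 11 = 10 ✓, 241 mod 3 = 1 ✓.

x ≡ 241 (mod 264).


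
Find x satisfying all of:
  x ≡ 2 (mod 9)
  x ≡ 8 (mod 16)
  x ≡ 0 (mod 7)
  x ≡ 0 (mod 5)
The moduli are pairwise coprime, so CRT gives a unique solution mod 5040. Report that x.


Product of moduli M = 9 · 16 · 7 · 5 = 5040.
Merge one congruence at a time:
  Start: x ≡ 2 (mod 9).
  Combine with x ≡ 8 (mod 16); new modulus lcm = 144.
    Write x = 2 + 9·t and substitute into x ≡ 8 (mod 16): 9·t ≡ 8 − 2 = 6 (mod 16).
    The inverse of 9 mod 16 is 9 (since 9·9 = 81 = 5·16 + 1), so t ≡ 9·6 = 54 ≡ 6 (mod 16).
    Then x = 2 + 9·6 = 56, valid modulo lcm(9, 16) = 144: x ≡ 56 (mod 144).
  Combine with x ≡ 0 (mod 7); new modulus lcm = 1008.
    Write x = 56 + 144·t and substitute into x ≡ 0 (mod 7): 144·t ≡ 0 − 56 = -56 (mod 7).
    Reduce coefficients mod 7: 4·t ≡ 0 (mod 7).
    The inverse of 4 mod 7 is 2 (since 4·2 = 8 = 1·7 + 1), so t ≡ 2·0 = 0 ≡ 0 (mod 7).
    Then x = 56 + 144·0 = 56, valid modulo lcm(144, 7) = 1008: x ≡ 56 (mod 1008).
  Combine with x ≡ 0 (mod 5); new modulus lcm = 5040.
    Write x = 56 + 1008·t and substitute into x ≡ 0 (mod 5): 1008·t ≡ 0 − 56 = -56 (mod 5).
    Reduce coefficients mod 5: 3·t ≡ 4 (mod 5).
    The inverse of 3 mod 5 is 2 (since 3·2 = 6 = 1·5 + 1), so t ≡ 2·4 = 8 ≡ 3 (mod 5).
    Then x = 56 + 1008·3 = 3080, valid modulo lcm(1008, 5) = 5040: x ≡ 3080 (mod 5040).
Verify against each original: 3080 mod 9 = 2, 3080 mod 16 = 8, 3080 mod 7 = 0, 3080 mod 5 = 0.

x ≡ 3080 (mod 5040).


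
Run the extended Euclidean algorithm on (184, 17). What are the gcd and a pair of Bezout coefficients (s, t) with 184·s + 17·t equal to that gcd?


Euclidean algorithm on (184, 17) — divide until remainder is 0:
  184 = 10 · 17 + 14
  17 = 1 · 14 + 3
  14 = 4 · 3 + 2
  3 = 1 · 2 + 1
  2 = 2 · 1 + 0
gcd(184, 17) = 1.
Track Bezout coefficients alongside the remainders: start with r₀ = 184 = a·1 + b·0 (s = 1, t = 0) and r₁ = 17 = a·0 + b·1 (s = 0, t = 1); each new remainder r_{k+1} = r_{k-1} − q_k·r_k inherits s_{k+1} = s_{k-1} − q_k·s_k, t_{k+1} = t_{k-1} − q_k·t_k, so r_k = a·s_k + b·t_k at every step:
  q = 10: r = 14, s = 1 − 10·0 = 1, t = 0 − 10·1 = -10  (check: 184·1 + 17·(-10) = 14)
  q = 1: r = 3, s = 0 − 1·1 = -1, t = 1 − 1·(-10) = 11  (check: 184·(-1) + 17·11 = 3)
  q = 4: r = 2, s = 1 − 4·(-1) = 5, t = -10 − 4·11 = -54  (check: 184·5 + 17·(-54) = 2)
  q = 1: r = 1, s = -1 − 1·5 = -6, t = 11 − 1·(-54) = 65  (check: 184·(-6) + 17·65 = 1)
The row with r = 1 (the gcd) gives the Bezout coefficients s = -6, t = 65.
Result: 184 · (-6) + 17 · (65) = 1.

gcd(184, 17) = 1; s = -6, t = 65 (check: 184·(-6) + 17·65 = 1).


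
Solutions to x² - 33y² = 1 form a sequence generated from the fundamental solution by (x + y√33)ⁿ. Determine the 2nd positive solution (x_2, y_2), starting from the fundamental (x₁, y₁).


Step 1: Find the fundamental solution (x₁, y₁) of x² - 33y² = 1.
  Expand √33 as a continued fraction. a₀ = ⌊√33⌋ = 5; iterate m_{k+1} = d_k·a_k − m_k, d_{k+1} = (33 − m_{k+1}²)/d_k, a_{k+1} = ⌊(a₀ + m_{k+1})/d_{k+1}⌋ (starting m₀ = 0, d₀ = 1), with convergents p_k = a_k·p_{k-1} + p_{k-2}, q_k = a_k·q_{k-1} + q_{k-2} (p₋₁ = 1, q₋₁ = 0):
  k = 0: a₀ = 5; p₀/q₀ = 5/1; p₀² − 33·q₀² = 25 − 33 = -8.
  k = 1: m = 5, d = 8, a = ⌊(5 + 5)/8⌋ = 1; p/q = (1·5 + 1)/(1·1 + 0) = 6/1; p² − 33·q² = 36 − 33 = 3.
  k = 2: m = 3, d = 3, a = ⌊(5 + 3)/3⌋ = 2; p/q = (2·6 + 5)/(2·1 + 1) = 17/3; p² − 33·q² = 289 − 297 = -8.
  k = 3: m = 3, d = 8, a = ⌊(5 + 3)/8⌋ = 1; p/q = (1·17 + 6)/(1·3 + 1) = 23/4; p² − 33·q² = 529 − 528 = 1.
  The first convergent with p² − 33·q² = 1 gives the fundamental solution (x₁, y₁) = (23, 4).
Step 2: Apply the recurrence (x_{n+1}, y_{n+1}) = (x₁x_n + 33y₁y_n, x₁y_n + y₁x_n) repeatedly.
  From (x_1, y_1) = (23, 4): x_2 = 23·23 + 33·4·4 = 1057; y_2 = 23·4 + 4·23 = 184.
Step 3: Verify x_2² - 33·y_2² = 1117249 - 1117248 = 1 (should be 1). ✓

(x_1, y_1) = (23, 4); (x_2, y_2) = (1057, 184).


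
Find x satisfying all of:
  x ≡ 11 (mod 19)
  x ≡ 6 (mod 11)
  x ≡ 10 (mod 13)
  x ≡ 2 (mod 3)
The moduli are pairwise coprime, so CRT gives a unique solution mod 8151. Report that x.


Product of moduli M = 19 · 11 · 13 · 3 = 8151.
Merge one congruence at a time:
  Start: x ≡ 11 (mod 19).
  Combine with x ≡ 6 (mod 11); new modulus lcm = 209.
    Write x = 11 + 19·t and substitute into x ≡ 6 (mod 11): 19·t ≡ 6 − 11 = -5 (mod 11).
    Reduce coefficients mod 11: 8·t ≡ 6 (mod 11).
    The inverse of 8 mod 11 is 7 (since 8·7 = 56 = 5·11 + 1), so t ≡ 7·6 = 42 ≡ 9 (mod 11).
    Then x = 11 + 19·9 = 182, valid modulo lcm(19, 11) = 209: x ≡ 182 (mod 209).
  Combine with x ≡ 10 (mod 13); new modulus lcm = 2717.
    Write x = 182 + 209·t and substitute into x ≡ 10 (mod 13): 209·t ≡ 10 − 182 = -172 (mod 13).
    Reduce coefficients mod 13: 1·t ≡ 10 (mod 13).
    So t ≡ 10 (mod 13).
    Then x = 182 + 209·10 = 2272, valid modulo lcm(209, 13) = 2717: x ≡ 2272 (mod 2717).
  Combine with x ≡ 2 (mod 3); new modulus lcm = 8151.
    Write x = 2272 + 2717·t and substitute into x ≡ 2 (mod 3): 2717·t ≡ 2 − 2272 = -2270 (mod 3).
    Reduce coefficients mod 3: 2·t ≡ 1 (mod 3).
    The inverse of 2 mod 3 is 2 (since 2·2 = 4 = 1·3 + 1), so t ≡ 2·1 = 2 ≡ 2 (mod 3).
    Then x = 2272 + 2717·2 = 7706, valid modulo lcm(2717, 3) = 8151: x ≡ 7706 (mod 8151).
Verify against each original: 7706 mod 19 = 11, 7706 mod 11 = 6, 7706 mod 13 = 10, 7706 mod 3 = 2.

x ≡ 7706 (mod 8151).


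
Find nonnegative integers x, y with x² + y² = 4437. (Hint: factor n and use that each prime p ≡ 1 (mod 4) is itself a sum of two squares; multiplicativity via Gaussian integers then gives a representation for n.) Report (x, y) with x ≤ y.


Step 1: Factor n = 4437 = 3^2 · 17 · 29.
Step 2: Check the mod-4 condition on each prime factor: 3 ≡ 3 (mod 4), exponent 2 (must be even); 17 ≡ 1 (mod 4), exponent 1; 29 ≡ 1 (mod 4), exponent 1.
All primes ≡ 3 (mod 4) appear to even exponent (or don't appear), so by the two-squares theorem n IS expressible as a sum of two squares.
Step 3: Build a representation. Group n = k² · m with k = 3 and m = 17 · 29 = 493 (a product of primes ≡ 1 (mod 4)); a representation of m scales to one of n via (k·x)² + (k·y)² = k²(x² + y²). Each prime p ≡ 1 (mod 4) is itself a sum of two squares; find a² by testing p − a² for a perfect square:
  17: 17 − 1² = 16 = 4² ⇒ 17 = 1² + 4².
  29: 29 − 1² = 28, 29 − 2² = 25 = 5² ⇒ 29 = 2² + 5².
  Combine using the Brahmagupta–Fibonacci identity (a² + b²)(c² + d²) = (ac − bd)² + (ad + bc)² = (ac + bd)² + (ad − bc)²:
  17 · 29 = 493: from (1² + 4²)(2² + 5²), take (1·2 − 4·5, 1·5 + 4·2) = (2 − 20, 5 + 8) = (-18, 13); dropping signs (only squares matter) gives (18, 13); check 18² + 13² = 324 + 169 = 493 ✓.
  Scale by k = 3: (3·18, 3·13) = (54, 39).
Step 4: Order so x ≤ y and verify: 39² + 54² = 1521 + 2916 = 4437 = n. ✓

n = 4437 = 39² + 54² (one valid representation with x ≤ y).


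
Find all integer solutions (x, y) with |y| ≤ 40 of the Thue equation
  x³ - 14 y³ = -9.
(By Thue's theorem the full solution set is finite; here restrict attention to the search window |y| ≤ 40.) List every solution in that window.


The equation is x³ - 14y³ = -9. For fixed y, x³ = 14·y³ − 9, so a solution requires the RHS to be a perfect cube.
Strategy: iterate y from -40 to 40, compute RHS = 14·y³ − 9, and check whether it is a (positive or negative) perfect cube.
Check small values of y:
  y = 0: RHS = -9 is not a perfect cube.
  y = 1: RHS = 5 is not a perfect cube.
  y = -1: RHS = -23 is not a perfect cube.
  y = 2: RHS = 103 is not a perfect cube.
  y = -2: RHS = -121 is not a perfect cube.
  y = 3: RHS = 369 is not a perfect cube.
  y = -3: RHS = -387 is not a perfect cube.
Continuing the search up to |y| = 40 finds no solutions either.
No (x, y) in the scanned range satisfies the equation.

No integer solutions with |y| ≤ 40.


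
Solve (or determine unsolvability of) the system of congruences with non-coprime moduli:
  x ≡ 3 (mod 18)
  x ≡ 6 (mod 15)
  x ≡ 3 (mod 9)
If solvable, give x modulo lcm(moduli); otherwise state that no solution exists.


Moduli 18, 15, 9 are not pairwise coprime, so CRT works modulo lcm(m_i) when all pairwise compatibility conditions hold.
Pairwise compatibility: gcd(m_i, m_j) must divide a_i - a_j for every pair.
Merge one congruence at a time:
  Start: x ≡ 3 (mod 18).
  Combine with x ≡ 6 (mod 15): gcd(18, 15) = 3; 6 - 3 = 3, which IS divisible by 3, so compatible.
    Write x = 3 + 18·t and substitute into x ≡ 6 (mod 15): 18·t ≡ 6 − 3 = 3 (mod 15).
    Divide the congruence (and modulus) by g = 3: 6·t ≡ 1 (mod 5).
    Reduce coefficients mod 5: 1·t ≡ 1 (mod 5).
    So t ≡ 1 (mod 5).
    Then x = 3 + 18·1 = 21, valid modulo lcm(18, 15) = 90: x ≡ 21 (mod 90).
  Combine with x ≡ 3 (mod 9): gcd(90, 9) = 9; 3 - 21 = -18, which IS divisible by 9, so compatible.
    Write x = 21 + 90·t and substitute into x ≡ 3 (mod 9): 90·t ≡ 3 − 21 = -18 (mod 9).
    Divide the congruence (and modulus) by g = 9: 10·t ≡ -2 (mod 1).
    Modulo 1 every t works; take t = 0.
    Then x = 21 + 90·0 = 21, valid modulo lcm(90, 9) = 90: x ≡ 21 (mod 90).
Verify: 21 mod 18 = 3, 21 mod 15 = 6, 21 mod 9 = 3.

x ≡ 21 (mod 90).


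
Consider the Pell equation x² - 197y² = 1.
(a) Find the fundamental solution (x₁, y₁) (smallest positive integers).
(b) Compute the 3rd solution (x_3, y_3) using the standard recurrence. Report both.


Step 1: Find the fundamental solution (x₁, y₁) of x² - 197y² = 1.
  Expand √197 as a continued fraction. a₀ = ⌊√197⌋ = 14; iterate m_{k+1} = d_k·a_k − m_k, d_{k+1} = (197 − m_{k+1}²)/d_k, a_{k+1} = ⌊(a₀ + m_{k+1})/d_{k+1}⌋ (starting m₀ = 0, d₀ = 1), with convergents p_k = a_k·p_{k-1} + p_{k-2}, q_k = a_k·q_{k-1} + q_{k-2} (p₋₁ = 1, q₋₁ = 0):
  k = 0: a₀ = 14; p₀/q₀ = 14/1; p₀² − 197·q₀² = 196 − 197 = -1.
  k = 1: m = 14, d = 1, a = ⌊(14 + 14)/1⌋ = 28; p/q = (28·14 + 1)/(28·1 + 0) = 393/28; p² − 197·q² = 154449 − 154448 = 1.
  The first convergent with p² − 197·q² = 1 gives the fundamental solution (x₁, y₁) = (393, 28).
Step 2: Apply the recurrence (x_{n+1}, y_{n+1}) = (x₁x_n + 197y₁y_n, x₁y_n + y₁x_n) repeatedly.
  From (x_1, y_1) = (393, 28): x_2 = 393·393 + 197·28·28 = 308897; y_2 = 393·28 + 28·393 = 22008.
  From (x_2, y_2) = (308897, 22008): x_3 = 393·308897 + 197·28·22008 = 242792649; y_3 = 393·22008 + 28·308897 = 17298260.
Step 3: Verify x_3² - 197·y_3² = 58948270408437201 - 58948270408437200 = 1 (should be 1). ✓

(x_1, y_1) = (393, 28); (x_3, y_3) = (242792649, 17298260).


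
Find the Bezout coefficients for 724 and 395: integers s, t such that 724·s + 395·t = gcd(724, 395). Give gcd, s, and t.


Euclidean algorithm on (724, 395) — divide until remainder is 0:
  724 = 1 · 395 + 329
  395 = 1 · 329 + 66
  329 = 4 · 66 + 65
  66 = 1 · 65 + 1
  65 = 65 · 1 + 0
gcd(724, 395) = 1.
Track Bezout coefficients alongside the remainders: start with r₀ = 724 = a·1 + b·0 (s = 1, t = 0) and r₁ = 395 = a·0 + b·1 (s = 0, t = 1); each new remainder r_{k+1} = r_{k-1} − q_k·r_k inherits s_{k+1} = s_{k-1} − q_k·s_k, t_{k+1} = t_{k-1} − q_k·t_k, so r_k = a·s_k + b·t_k at every step:
  q = 1: r = 329, s = 1 − 1·0 = 1, t = 0 − 1·1 = -1  (check: 724·1 + 395·(-1) = 329)
  q = 1: r = 66, s = 0 − 1·1 = -1, t = 1 − 1·(-1) = 2  (check: 724·(-1) + 395·2 = 66)
  q = 4: r = 65, s = 1 − 4·(-1) = 5, t = -1 − 4·2 = -9  (check: 724·5 + 395·(-9) = 65)
  q = 1: r = 1, s = -1 − 1·5 = -6, t = 2 − 1·(-9) = 11  (check: 724·(-6) + 395·11 = 1)
The row with r = 1 (the gcd) gives the Bezout coefficients s = -6, t = 11.
Result: 724 · (-6) + 395 · (11) = 1.

gcd(724, 395) = 1; s = -6, t = 11 (check: 724·(-6) + 395·11 = 1).


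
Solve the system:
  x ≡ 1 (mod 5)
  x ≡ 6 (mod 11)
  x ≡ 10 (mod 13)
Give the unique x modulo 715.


Moduli 5, 11, 13 are pairwise coprime; by CRT there is a unique solution modulo M = 5 · 11 · 13 = 715.
Solve pairwise, accumulating the modulus:
  Start with x ≡ 1 (mod 5).
  Combine with x ≡ 6 (mod 11): since gcd(5, 11) = 1, we get a unique residue mod 55.
    Write x = 1 + 5·t and substitute into x ≡ 6 (mod 11): 5·t ≡ 6 − 1 = 5 (mod 11).
    The inverse of 5 mod 11 is 9 (since 5·9 = 45 = 4·11 + 1), so t ≡ 9·5 = 45 ≡ 1 (mod 11).
    Then x = 1 + 5·1 = 6, valid modulo lcm(5, 11) = 55: x ≡ 6 (mod 55).
  Combine with x ≡ 10 (mod 13): since gcd(55, 13) = 1, we get a unique residue mod 715.
    Write x = 6 + 55·t and substitute into x ≡ 10 (mod 13): 55·t ≡ 10 − 6 = 4 (mod 13).
    Reduce coefficients mod 13: 3·t ≡ 4 (mod 13).
    The inverse of 3 mod 13 is 9 (since 3·9 = 27 = 2·13 + 1), so t ≡ 9·4 = 36 ≡ 10 (mod 13).
    Then x = 6 + 55·10 = 556, valid modulo lcm(55, 13) = 715: x ≡ 556 (mod 715).
Verify: 556 mod 5 = 1 ✓, 556 mod 11 = 6 ✓, 556 mod 13 = 10 ✓.

x ≡ 556 (mod 715).


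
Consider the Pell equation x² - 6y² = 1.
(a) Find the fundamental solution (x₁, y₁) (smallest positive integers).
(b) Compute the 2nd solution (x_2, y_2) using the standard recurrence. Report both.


Step 1: Find the fundamental solution (x₁, y₁) of x² - 6y² = 1.
  Expand √6 as a continued fraction. a₀ = ⌊√6⌋ = 2; iterate m_{k+1} = d_k·a_k − m_k, d_{k+1} = (6 − m_{k+1}²)/d_k, a_{k+1} = ⌊(a₀ + m_{k+1})/d_{k+1}⌋ (starting m₀ = 0, d₀ = 1), with convergents p_k = a_k·p_{k-1} + p_{k-2}, q_k = a_k·q_{k-1} + q_{k-2} (p₋₁ = 1, q₋₁ = 0):
  k = 0: a₀ = 2; p₀/q₀ = 2/1; p₀² − 6·q₀² = 4 − 6 = -2.
  k = 1: m = 2, d = 2, a = ⌊(2 + 2)/2⌋ = 2; p/q = (2·2 + 1)/(2·1 + 0) = 5/2; p² − 6·q² = 25 − 24 = 1.
  The first convergent with p² − 6·q² = 1 gives the fundamental solution (x₁, y₁) = (5, 2).
Step 2: Apply the recurrence (x_{n+1}, y_{n+1}) = (x₁x_n + 6y₁y_n, x₁y_n + y₁x_n) repeatedly.
  From (x_1, y_1) = (5, 2): x_2 = 5·5 + 6·2·2 = 49; y_2 = 5·2 + 2·5 = 20.
Step 3: Verify x_2² - 6·y_2² = 2401 - 2400 = 1 (should be 1). ✓

(x_1, y_1) = (5, 2); (x_2, y_2) = (49, 20).


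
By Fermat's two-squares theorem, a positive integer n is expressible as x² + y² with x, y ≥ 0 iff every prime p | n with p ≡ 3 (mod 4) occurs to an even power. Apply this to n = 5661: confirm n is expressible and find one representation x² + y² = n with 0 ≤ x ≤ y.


Step 1: Factor n = 5661 = 3^2 · 17 · 37.
Step 2: Check the mod-4 condition on each prime factor: 3 ≡ 3 (mod 4), exponent 2 (must be even); 17 ≡ 1 (mod 4), exponent 1; 37 ≡ 1 (mod 4), exponent 1.
All primes ≡ 3 (mod 4) appear to even exponent (or don't appear), so by the two-squares theorem n IS expressible as a sum of two squares.
Step 3: Build a representation. Group n = k² · m with k = 3 and m = 17 · 37 = 629 (a product of primes ≡ 1 (mod 4)); a representation of m scales to one of n via (k·x)² + (k·y)² = k²(x² + y²). Each prime p ≡ 1 (mod 4) is itself a sum of two squares; find a² by testing p − a² for a perfect square:
  17: 17 − 1² = 16 = 4² ⇒ 17 = 1² + 4².
  37: 37 − 1² = 36 = 6² ⇒ 37 = 1² + 6².
  Combine using the Brahmagupta–Fibonacci identity (a² + b²)(c² + d²) = (ac − bd)² + (ad + bc)² = (ac + bd)² + (ad − bc)²:
  17 · 37 = 629: from (1² + 4²)(1² + 6²), take (1·1 − 4·6, 1·6 + 4·1) = (1 − 24, 6 + 4) = (-23, 10); dropping signs (only squares matter) gives (23, 10); check 23² + 10² = 529 + 100 = 629 ✓.
  Scale by k = 3: (3·23, 3·10) = (69, 30).
Step 4: Order so x ≤ y and verify: 30² + 69² = 900 + 4761 = 5661 = n. ✓

n = 5661 = 30² + 69² (one valid representation with x ≤ y).


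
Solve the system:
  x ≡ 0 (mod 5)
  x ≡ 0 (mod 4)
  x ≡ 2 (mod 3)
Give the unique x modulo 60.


Moduli 5, 4, 3 are pairwise coprime; by CRT there is a unique solution modulo M = 5 · 4 · 3 = 60.
Solve pairwise, accumulating the modulus:
  Start with x ≡ 0 (mod 5).
  Combine with x ≡ 0 (mod 4): since gcd(5, 4) = 1, we get a unique residue mod 20.
    Write x = 0 + 5·t and substitute into x ≡ 0 (mod 4): 5·t ≡ 0 − 0 = 0 (mod 4).
    Reduce coefficients mod 4: 1·t ≡ 0 (mod 4).
    So t ≡ 0 (mod 4).
    Then x = 0 + 5·0 = 0, valid modulo lcm(5, 4) = 20: x ≡ 0 (mod 20).
  Combine with x ≡ 2 (mod 3): since gcd(20, 3) = 1, we get a unique residue mod 60.
    Write x = 0 + 20·t and substitute into x ≡ 2 (mod 3): 20·t ≡ 2 − 0 = 2 (mod 3).
    Reduce coefficients mod 3: 2·t ≡ 2 (mod 3).
    The inverse of 2 mod 3 is 2 (since 2·2 = 4 = 1·3 + 1), so t ≡ 2·2 = 4 ≡ 1 (mod 3).
    Then x = 0 + 20·1 = 20, valid modulo lcm(20, 3) = 60: x ≡ 20 (mod 60).
Verify: 20 mod 5 = 0 ✓, 20 mod 4 = 0 ✓, 20 mod 3 = 2 ✓.

x ≡ 20 (mod 60).


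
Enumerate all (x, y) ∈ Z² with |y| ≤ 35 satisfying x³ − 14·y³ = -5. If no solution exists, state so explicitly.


The equation is x³ - 14y³ = -5. For fixed y, x³ = 14·y³ − 5, so a solution requires the RHS to be a perfect cube.
Strategy: iterate y from -35 to 35, compute RHS = 14·y³ − 5, and check whether it is a (positive or negative) perfect cube.
Check small values of y:
  y = 0: RHS = -5 is not a perfect cube.
  y = 1: RHS = 9 is not a perfect cube.
  y = -1: RHS = -19 is not a perfect cube.
  y = 2: RHS = 107 is not a perfect cube.
  y = -2: RHS = -117 is not a perfect cube.
  y = 3: RHS = 373 is not a perfect cube.
  y = -3: RHS = -383 is not a perfect cube.
Continuing the search up to |y| = 35 finds no solutions either.
No (x, y) in the scanned range satisfies the equation.

No integer solutions with |y| ≤ 35.


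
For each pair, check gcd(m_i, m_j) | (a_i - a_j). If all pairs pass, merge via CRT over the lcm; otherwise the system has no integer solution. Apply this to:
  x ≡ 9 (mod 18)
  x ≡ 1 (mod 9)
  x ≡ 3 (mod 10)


Moduli 18, 9, 10 are not pairwise coprime, so CRT works modulo lcm(m_i) when all pairwise compatibility conditions hold.
Pairwise compatibility: gcd(m_i, m_j) must divide a_i - a_j for every pair.
Merge one congruence at a time:
  Start: x ≡ 9 (mod 18).
  Combine with x ≡ 1 (mod 9): gcd(18, 9) = 9, and 1 - 9 = -8 is NOT divisible by 9.
    ⇒ system is inconsistent (no integer solution).

No solution (the system is inconsistent).


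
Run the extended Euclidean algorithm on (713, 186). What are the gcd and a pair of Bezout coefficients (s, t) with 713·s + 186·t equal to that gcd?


Euclidean algorithm on (713, 186) — divide until remainder is 0:
  713 = 3 · 186 + 155
  186 = 1 · 155 + 31
  155 = 5 · 31 + 0
gcd(713, 186) = 31.
Track Bezout coefficients alongside the remainders: start with r₀ = 713 = a·1 + b·0 (s = 1, t = 0) and r₁ = 186 = a·0 + b·1 (s = 0, t = 1); each new remainder r_{k+1} = r_{k-1} − q_k·r_k inherits s_{k+1} = s_{k-1} − q_k·s_k, t_{k+1} = t_{k-1} − q_k·t_k, so r_k = a·s_k + b·t_k at every step:
  q = 3: r = 155, s = 1 − 3·0 = 1, t = 0 − 3·1 = -3  (check: 713·1 + 186·(-3) = 155)
  q = 1: r = 31, s = 0 − 1·1 = -1, t = 1 − 1·(-3) = 4  (check: 713·(-1) + 186·4 = 31)
The row with r = 31 (the gcd) gives the Bezout coefficients s = -1, t = 4.
Result: 713 · (-1) + 186 · (4) = 31.

gcd(713, 186) = 31; s = -1, t = 4 (check: 713·(-1) + 186·4 = 31).


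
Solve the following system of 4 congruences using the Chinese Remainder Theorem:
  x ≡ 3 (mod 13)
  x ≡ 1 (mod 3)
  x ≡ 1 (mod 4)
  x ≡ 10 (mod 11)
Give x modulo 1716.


Product of moduli M = 13 · 3 · 4 · 11 = 1716.
Merge one congruence at a time:
  Start: x ≡ 3 (mod 13).
  Combine with x ≡ 1 (mod 3); new modulus lcm = 39.
    Write x = 3 + 13·t and substitute into x ≡ 1 (mod 3): 13·t ≡ 1 − 3 = -2 (mod 3).
    Reduce coefficients mod 3: 1·t ≡ 1 (mod 3).
    So t ≡ 1 (mod 3).
    Then x = 3 + 13·1 = 16, valid modulo lcm(13, 3) = 39: x ≡ 16 (mod 39).
  Combine with x ≡ 1 (mod 4); new modulus lcm = 156.
    Write x = 16 + 39·t and substitute into x ≡ 1 (mod 4): 39·t ≡ 1 − 16 = -15 (mod 4).
    Reduce coefficients mod 4: 3·t ≡ 1 (mod 4).
    The inverse of 3 mod 4 is 3 (since 3·3 = 9 = 2·4 + 1), so t ≡ 3·1 = 3 ≡ 3 (mod 4).
    Then x = 16 + 39·3 = 133, valid modulo lcm(39, 4) = 156: x ≡ 133 (mod 156).
  Combine with x ≡ 10 (mod 11); new modulus lcm = 1716.
    Write x = 133 + 156·t and substitute into x ≡ 10 (mod 11): 156·t ≡ 10 − 133 = -123 (mod 11).
    Reduce coefficients mod 11: 2·t ≡ 9 (mod 11).
    The inverse of 2 mod 11 is 6 (since 2·6 = 12 = 1·11 + 1), so t ≡ 6·9 = 54 ≡ 10 (mod 11).
    Then x = 133 + 156·10 = 1693, valid modulo lcm(156, 11) = 1716: x ≡ 1693 (mod 1716).
Verify against each original: 1693 mod 13 = 3, 1693 mod 3 = 1, 1693 mod 4 = 1, 1693 mod 11 = 10.

x ≡ 1693 (mod 1716).
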